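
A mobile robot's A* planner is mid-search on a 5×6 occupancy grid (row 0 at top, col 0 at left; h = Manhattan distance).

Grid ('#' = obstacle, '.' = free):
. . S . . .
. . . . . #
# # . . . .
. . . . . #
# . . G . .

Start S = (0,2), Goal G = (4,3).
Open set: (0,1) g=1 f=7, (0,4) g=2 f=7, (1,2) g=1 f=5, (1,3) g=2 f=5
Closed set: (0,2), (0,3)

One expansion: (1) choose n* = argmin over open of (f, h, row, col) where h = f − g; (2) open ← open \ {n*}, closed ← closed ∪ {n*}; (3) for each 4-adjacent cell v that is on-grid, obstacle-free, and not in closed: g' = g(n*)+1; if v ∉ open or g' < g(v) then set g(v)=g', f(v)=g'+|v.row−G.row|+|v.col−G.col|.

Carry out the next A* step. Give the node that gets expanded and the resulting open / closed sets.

expanded=(1,3); open=[(0,1) g=1 f=7, (0,4) g=2 f=7, (1,2) g=1 f=5, (1,4) g=3 f=7, (2,3) g=3 f=5]; closed=[(0,2), (0,3), (1,3)]

step 1: expand (1,3) (f=5, h=3) → closed; open now [(0,1) g=1 f=7, (0,4) g=2 f=7, (1,2) g=1 f=5, (1,4) g=3 f=7, (2,3) g=3 f=5]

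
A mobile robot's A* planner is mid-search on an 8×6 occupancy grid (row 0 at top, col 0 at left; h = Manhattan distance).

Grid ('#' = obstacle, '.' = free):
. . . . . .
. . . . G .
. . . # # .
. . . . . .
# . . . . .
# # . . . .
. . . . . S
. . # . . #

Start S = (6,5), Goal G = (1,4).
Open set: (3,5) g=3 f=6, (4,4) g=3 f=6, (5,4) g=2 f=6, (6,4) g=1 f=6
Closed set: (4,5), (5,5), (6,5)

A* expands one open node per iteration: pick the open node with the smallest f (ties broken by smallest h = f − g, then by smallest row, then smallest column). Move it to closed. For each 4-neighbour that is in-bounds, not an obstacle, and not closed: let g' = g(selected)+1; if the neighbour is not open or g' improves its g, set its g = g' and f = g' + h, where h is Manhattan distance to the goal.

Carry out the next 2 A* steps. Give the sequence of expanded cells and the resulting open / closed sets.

step 1: expand (3,5) (f=6, h=3) → closed; open now [(2,5) g=4 f=6, (3,4) g=4 f=6, (4,4) g=3 f=6, (5,4) g=2 f=6, (6,4) g=1 f=6]
step 2: expand (2,5) (f=6, h=2) → closed; open now [(1,5) g=5 f=6, (3,4) g=4 f=6, (4,4) g=3 f=6, (5,4) g=2 f=6, (6,4) g=1 f=6]

order=[(3,5) → (2,5)]; open=[(1,5) g=5 f=6, (3,4) g=4 f=6, (4,4) g=3 f=6, (5,4) g=2 f=6, (6,4) g=1 f=6]; closed=[(2,5), (3,5), (4,5), (5,5), (6,5)]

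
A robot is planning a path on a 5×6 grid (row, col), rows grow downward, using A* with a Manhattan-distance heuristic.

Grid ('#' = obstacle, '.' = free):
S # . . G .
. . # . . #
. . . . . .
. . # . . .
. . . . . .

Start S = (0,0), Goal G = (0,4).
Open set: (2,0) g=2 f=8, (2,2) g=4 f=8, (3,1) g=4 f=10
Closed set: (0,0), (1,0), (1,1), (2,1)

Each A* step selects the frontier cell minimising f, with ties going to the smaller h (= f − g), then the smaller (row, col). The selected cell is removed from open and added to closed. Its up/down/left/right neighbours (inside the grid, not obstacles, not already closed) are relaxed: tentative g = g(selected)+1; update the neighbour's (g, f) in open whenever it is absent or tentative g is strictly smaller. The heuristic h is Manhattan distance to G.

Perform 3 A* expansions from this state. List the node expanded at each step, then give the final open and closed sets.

order=[(2,2) → (2,3) → (1,3)]; open=[(0,3) g=7 f=8, (1,4) g=7 f=8, (2,0) g=2 f=8, (2,4) g=6 f=8, (3,1) g=4 f=10, (3,3) g=6 f=10]; closed=[(0,0), (1,0), (1,1), (1,3), (2,1), (2,2), (2,3)]

step 1: expand (2,2) (f=8, h=4) → closed; open now [(2,0) g=2 f=8, (2,3) g=5 f=8, (3,1) g=4 f=10]
step 2: expand (2,3) (f=8, h=3) → closed; open now [(1,3) g=6 f=8, (2,0) g=2 f=8, (2,4) g=6 f=8, (3,1) g=4 f=10, (3,3) g=6 f=10]
step 3: expand (1,3) (f=8, h=2) → closed; open now [(0,3) g=7 f=8, (1,4) g=7 f=8, (2,0) g=2 f=8, (2,4) g=6 f=8, (3,1) g=4 f=10, (3,3) g=6 f=10]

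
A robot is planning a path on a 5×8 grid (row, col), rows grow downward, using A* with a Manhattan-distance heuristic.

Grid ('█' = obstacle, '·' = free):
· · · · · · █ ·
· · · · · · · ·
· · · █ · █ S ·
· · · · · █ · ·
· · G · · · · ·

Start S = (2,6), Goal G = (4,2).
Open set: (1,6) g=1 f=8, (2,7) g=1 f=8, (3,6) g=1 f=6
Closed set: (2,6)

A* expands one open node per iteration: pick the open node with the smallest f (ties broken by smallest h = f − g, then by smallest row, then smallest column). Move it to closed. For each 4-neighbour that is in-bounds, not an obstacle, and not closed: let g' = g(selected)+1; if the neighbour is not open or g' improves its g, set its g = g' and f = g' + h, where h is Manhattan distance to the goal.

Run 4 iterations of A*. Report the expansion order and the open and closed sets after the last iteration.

step 1: expand (3,6) (f=6, h=5) → closed; open now [(1,6) g=1 f=8, (2,7) g=1 f=8, (3,7) g=2 f=8, (4,6) g=2 f=6]
step 2: expand (4,6) (f=6, h=4) → closed; open now [(1,6) g=1 f=8, (2,7) g=1 f=8, (3,7) g=2 f=8, (4,5) g=3 f=6, (4,7) g=3 f=8]
step 3: expand (4,5) (f=6, h=3) → closed; open now [(1,6) g=1 f=8, (2,7) g=1 f=8, (3,7) g=2 f=8, (4,4) g=4 f=6, (4,7) g=3 f=8]
step 4: expand (4,4) (f=6, h=2) → closed; open now [(1,6) g=1 f=8, (2,7) g=1 f=8, (3,4) g=5 f=8, (3,7) g=2 f=8, (4,3) g=5 f=6, (4,7) g=3 f=8]

order=[(3,6) → (4,6) → (4,5) → (4,4)]; open=[(1,6) g=1 f=8, (2,7) g=1 f=8, (3,4) g=5 f=8, (3,7) g=2 f=8, (4,3) g=5 f=6, (4,7) g=3 f=8]; closed=[(2,6), (3,6), (4,4), (4,5), (4,6)]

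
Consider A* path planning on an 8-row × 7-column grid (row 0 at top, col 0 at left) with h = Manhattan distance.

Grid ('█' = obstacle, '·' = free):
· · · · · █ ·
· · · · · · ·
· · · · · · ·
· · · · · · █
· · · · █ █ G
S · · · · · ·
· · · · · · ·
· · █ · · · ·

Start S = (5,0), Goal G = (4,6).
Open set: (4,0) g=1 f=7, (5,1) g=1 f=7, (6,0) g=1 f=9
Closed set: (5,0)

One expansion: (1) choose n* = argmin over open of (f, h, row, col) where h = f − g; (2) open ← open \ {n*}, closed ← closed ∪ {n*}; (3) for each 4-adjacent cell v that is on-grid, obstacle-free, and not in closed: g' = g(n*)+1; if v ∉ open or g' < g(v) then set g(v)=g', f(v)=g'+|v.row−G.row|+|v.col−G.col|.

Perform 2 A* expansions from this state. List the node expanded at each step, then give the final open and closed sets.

order=[(4,0) → (4,1)]; open=[(3,0) g=2 f=9, (3,1) g=3 f=9, (4,2) g=3 f=7, (5,1) g=1 f=7, (6,0) g=1 f=9]; closed=[(4,0), (4,1), (5,0)]

step 1: expand (4,0) (f=7, h=6) → closed; open now [(3,0) g=2 f=9, (4,1) g=2 f=7, (5,1) g=1 f=7, (6,0) g=1 f=9]
step 2: expand (4,1) (f=7, h=5) → closed; open now [(3,0) g=2 f=9, (3,1) g=3 f=9, (4,2) g=3 f=7, (5,1) g=1 f=7, (6,0) g=1 f=9]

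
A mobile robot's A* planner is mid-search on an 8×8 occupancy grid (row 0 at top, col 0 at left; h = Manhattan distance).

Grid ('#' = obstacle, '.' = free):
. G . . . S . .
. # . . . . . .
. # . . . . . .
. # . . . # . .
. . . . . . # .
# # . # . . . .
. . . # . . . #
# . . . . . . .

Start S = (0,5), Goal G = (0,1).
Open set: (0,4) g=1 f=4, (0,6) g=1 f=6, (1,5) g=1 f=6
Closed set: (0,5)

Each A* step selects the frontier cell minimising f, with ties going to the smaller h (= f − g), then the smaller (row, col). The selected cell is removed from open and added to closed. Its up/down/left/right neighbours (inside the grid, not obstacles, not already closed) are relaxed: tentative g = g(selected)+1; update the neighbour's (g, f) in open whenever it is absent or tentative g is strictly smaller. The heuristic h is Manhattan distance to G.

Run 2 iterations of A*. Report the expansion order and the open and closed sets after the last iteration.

order=[(0,4) → (0,3)]; open=[(0,2) g=3 f=4, (0,6) g=1 f=6, (1,3) g=3 f=6, (1,4) g=2 f=6, (1,5) g=1 f=6]; closed=[(0,3), (0,4), (0,5)]

step 1: expand (0,4) (f=4, h=3) → closed; open now [(0,3) g=2 f=4, (0,6) g=1 f=6, (1,4) g=2 f=6, (1,5) g=1 f=6]
step 2: expand (0,3) (f=4, h=2) → closed; open now [(0,2) g=3 f=4, (0,6) g=1 f=6, (1,3) g=3 f=6, (1,4) g=2 f=6, (1,5) g=1 f=6]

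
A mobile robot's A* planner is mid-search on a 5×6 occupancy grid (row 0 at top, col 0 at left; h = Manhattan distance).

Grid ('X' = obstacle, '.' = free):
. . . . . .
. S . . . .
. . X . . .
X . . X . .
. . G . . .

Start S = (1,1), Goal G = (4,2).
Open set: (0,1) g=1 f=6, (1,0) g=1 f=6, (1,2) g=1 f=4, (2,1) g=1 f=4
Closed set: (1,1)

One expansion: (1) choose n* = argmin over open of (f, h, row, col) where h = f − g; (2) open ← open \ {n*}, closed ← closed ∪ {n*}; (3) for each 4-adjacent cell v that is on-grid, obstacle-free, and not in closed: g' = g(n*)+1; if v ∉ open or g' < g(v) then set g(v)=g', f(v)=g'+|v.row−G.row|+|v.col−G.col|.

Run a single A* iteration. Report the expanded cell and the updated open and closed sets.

step 1: expand (1,2) (f=4, h=3) → closed; open now [(0,1) g=1 f=6, (0,2) g=2 f=6, (1,0) g=1 f=6, (1,3) g=2 f=6, (2,1) g=1 f=4]

expanded=(1,2); open=[(0,1) g=1 f=6, (0,2) g=2 f=6, (1,0) g=1 f=6, (1,3) g=2 f=6, (2,1) g=1 f=4]; closed=[(1,1), (1,2)]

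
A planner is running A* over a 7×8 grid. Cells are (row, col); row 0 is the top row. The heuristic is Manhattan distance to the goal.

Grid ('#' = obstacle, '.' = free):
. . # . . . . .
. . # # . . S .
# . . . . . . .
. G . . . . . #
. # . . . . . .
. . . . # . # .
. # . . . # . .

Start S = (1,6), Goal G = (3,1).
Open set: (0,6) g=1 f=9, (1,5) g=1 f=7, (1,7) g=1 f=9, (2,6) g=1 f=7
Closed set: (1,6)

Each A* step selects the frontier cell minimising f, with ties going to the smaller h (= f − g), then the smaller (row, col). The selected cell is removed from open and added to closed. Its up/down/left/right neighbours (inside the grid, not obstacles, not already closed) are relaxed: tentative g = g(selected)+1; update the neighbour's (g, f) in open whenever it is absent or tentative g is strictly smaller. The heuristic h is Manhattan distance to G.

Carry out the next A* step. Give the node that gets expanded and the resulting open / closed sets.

step 1: expand (1,5) (f=7, h=6) → closed; open now [(0,5) g=2 f=9, (0,6) g=1 f=9, (1,4) g=2 f=7, (1,7) g=1 f=9, (2,5) g=2 f=7, (2,6) g=1 f=7]

expanded=(1,5); open=[(0,5) g=2 f=9, (0,6) g=1 f=9, (1,4) g=2 f=7, (1,7) g=1 f=9, (2,5) g=2 f=7, (2,6) g=1 f=7]; closed=[(1,5), (1,6)]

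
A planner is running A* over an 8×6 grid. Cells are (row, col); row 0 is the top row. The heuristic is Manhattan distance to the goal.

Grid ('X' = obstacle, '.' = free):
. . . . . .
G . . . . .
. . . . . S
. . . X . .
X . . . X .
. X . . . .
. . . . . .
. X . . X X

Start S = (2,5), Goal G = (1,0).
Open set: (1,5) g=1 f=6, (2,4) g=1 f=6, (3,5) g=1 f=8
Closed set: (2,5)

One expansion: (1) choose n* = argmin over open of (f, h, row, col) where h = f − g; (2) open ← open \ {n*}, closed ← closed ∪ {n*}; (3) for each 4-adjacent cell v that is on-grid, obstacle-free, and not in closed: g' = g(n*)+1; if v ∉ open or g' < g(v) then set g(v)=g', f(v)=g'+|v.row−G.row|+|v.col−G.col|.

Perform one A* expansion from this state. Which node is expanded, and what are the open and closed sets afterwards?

step 1: expand (1,5) (f=6, h=5) → closed; open now [(0,5) g=2 f=8, (1,4) g=2 f=6, (2,4) g=1 f=6, (3,5) g=1 f=8]

expanded=(1,5); open=[(0,5) g=2 f=8, (1,4) g=2 f=6, (2,4) g=1 f=6, (3,5) g=1 f=8]; closed=[(1,5), (2,5)]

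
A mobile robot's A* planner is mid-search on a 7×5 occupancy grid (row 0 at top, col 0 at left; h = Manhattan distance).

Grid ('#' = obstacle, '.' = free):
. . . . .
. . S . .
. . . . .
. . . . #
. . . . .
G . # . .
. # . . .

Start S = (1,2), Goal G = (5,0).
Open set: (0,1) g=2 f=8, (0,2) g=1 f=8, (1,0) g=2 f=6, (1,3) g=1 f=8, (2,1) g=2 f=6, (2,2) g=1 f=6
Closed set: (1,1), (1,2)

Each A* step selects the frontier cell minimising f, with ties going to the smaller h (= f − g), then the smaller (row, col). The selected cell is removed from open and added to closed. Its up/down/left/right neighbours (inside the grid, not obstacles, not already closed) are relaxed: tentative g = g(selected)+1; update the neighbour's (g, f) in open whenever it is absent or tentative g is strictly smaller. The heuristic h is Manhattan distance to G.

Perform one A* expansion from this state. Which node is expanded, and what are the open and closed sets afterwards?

step 1: expand (1,0) (f=6, h=4) → closed; open now [(0,0) g=3 f=8, (0,1) g=2 f=8, (0,2) g=1 f=8, (1,3) g=1 f=8, (2,0) g=3 f=6, (2,1) g=2 f=6, (2,2) g=1 f=6]

expanded=(1,0); open=[(0,0) g=3 f=8, (0,1) g=2 f=8, (0,2) g=1 f=8, (1,3) g=1 f=8, (2,0) g=3 f=6, (2,1) g=2 f=6, (2,2) g=1 f=6]; closed=[(1,0), (1,1), (1,2)]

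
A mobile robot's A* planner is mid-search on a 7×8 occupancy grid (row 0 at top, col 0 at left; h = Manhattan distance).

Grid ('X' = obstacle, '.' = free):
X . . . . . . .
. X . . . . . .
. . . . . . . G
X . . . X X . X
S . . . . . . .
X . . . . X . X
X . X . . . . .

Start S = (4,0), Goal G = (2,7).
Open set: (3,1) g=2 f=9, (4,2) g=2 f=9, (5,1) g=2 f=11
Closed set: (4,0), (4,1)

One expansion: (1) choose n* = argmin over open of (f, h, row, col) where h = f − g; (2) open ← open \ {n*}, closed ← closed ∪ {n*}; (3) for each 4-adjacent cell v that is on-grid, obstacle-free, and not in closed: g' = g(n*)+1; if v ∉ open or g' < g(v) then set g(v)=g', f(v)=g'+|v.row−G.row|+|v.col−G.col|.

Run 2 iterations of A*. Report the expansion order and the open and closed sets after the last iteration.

step 1: expand (3,1) (f=9, h=7) → closed; open now [(2,1) g=3 f=9, (3,2) g=3 f=9, (4,2) g=2 f=9, (5,1) g=2 f=11]
step 2: expand (2,1) (f=9, h=6) → closed; open now [(2,0) g=4 f=11, (2,2) g=4 f=9, (3,2) g=3 f=9, (4,2) g=2 f=9, (5,1) g=2 f=11]

order=[(3,1) → (2,1)]; open=[(2,0) g=4 f=11, (2,2) g=4 f=9, (3,2) g=3 f=9, (4,2) g=2 f=9, (5,1) g=2 f=11]; closed=[(2,1), (3,1), (4,0), (4,1)]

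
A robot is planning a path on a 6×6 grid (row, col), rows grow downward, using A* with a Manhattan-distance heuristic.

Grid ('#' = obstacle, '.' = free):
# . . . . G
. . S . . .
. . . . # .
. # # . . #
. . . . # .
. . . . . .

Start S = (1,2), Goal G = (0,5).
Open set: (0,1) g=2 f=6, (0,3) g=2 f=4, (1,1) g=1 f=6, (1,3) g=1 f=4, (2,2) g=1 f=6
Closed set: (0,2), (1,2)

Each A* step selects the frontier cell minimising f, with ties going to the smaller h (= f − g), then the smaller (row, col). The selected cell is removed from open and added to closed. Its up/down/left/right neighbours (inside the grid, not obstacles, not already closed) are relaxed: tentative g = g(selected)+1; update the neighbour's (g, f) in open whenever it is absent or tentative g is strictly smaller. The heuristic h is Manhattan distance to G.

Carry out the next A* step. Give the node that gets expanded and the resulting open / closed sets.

expanded=(0,3); open=[(0,1) g=2 f=6, (0,4) g=3 f=4, (1,1) g=1 f=6, (1,3) g=1 f=4, (2,2) g=1 f=6]; closed=[(0,2), (0,3), (1,2)]

step 1: expand (0,3) (f=4, h=2) → closed; open now [(0,1) g=2 f=6, (0,4) g=3 f=4, (1,1) g=1 f=6, (1,3) g=1 f=4, (2,2) g=1 f=6]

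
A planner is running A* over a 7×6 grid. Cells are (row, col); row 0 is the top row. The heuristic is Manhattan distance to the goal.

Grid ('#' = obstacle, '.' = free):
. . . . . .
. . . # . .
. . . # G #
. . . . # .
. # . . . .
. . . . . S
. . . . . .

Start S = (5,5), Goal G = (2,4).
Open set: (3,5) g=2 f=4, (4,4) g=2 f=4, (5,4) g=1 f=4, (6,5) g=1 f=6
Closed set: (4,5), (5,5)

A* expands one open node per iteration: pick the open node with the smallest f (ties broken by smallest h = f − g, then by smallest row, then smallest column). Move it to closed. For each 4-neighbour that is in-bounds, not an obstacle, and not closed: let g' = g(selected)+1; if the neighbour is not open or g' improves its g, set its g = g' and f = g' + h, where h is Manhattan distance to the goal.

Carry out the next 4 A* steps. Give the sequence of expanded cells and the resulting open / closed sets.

step 1: expand (3,5) (f=4, h=2) → closed; open now [(4,4) g=2 f=4, (5,4) g=1 f=4, (6,5) g=1 f=6]
step 2: expand (4,4) (f=4, h=2) → closed; open now [(4,3) g=3 f=6, (5,4) g=1 f=4, (6,5) g=1 f=6]
step 3: expand (5,4) (f=4, h=3) → closed; open now [(4,3) g=3 f=6, (5,3) g=2 f=6, (6,4) g=2 f=6, (6,5) g=1 f=6]
step 4: expand (4,3) (f=6, h=3) → closed; open now [(3,3) g=4 f=6, (4,2) g=4 f=8, (5,3) g=2 f=6, (6,4) g=2 f=6, (6,5) g=1 f=6]

order=[(3,5) → (4,4) → (5,4) → (4,3)]; open=[(3,3) g=4 f=6, (4,2) g=4 f=8, (5,3) g=2 f=6, (6,4) g=2 f=6, (6,5) g=1 f=6]; closed=[(3,5), (4,3), (4,4), (4,5), (5,4), (5,5)]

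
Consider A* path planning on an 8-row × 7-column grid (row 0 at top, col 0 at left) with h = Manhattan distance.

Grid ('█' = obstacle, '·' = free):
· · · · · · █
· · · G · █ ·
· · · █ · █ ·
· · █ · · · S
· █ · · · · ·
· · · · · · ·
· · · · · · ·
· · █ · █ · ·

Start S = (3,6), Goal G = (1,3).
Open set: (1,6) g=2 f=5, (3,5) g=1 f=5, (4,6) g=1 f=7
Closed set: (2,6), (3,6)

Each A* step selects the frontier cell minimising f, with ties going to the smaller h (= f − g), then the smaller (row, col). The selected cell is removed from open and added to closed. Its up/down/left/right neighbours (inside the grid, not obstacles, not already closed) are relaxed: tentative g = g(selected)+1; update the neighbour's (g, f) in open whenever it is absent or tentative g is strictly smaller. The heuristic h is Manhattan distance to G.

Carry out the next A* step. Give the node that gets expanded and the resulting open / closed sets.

expanded=(1,6); open=[(3,5) g=1 f=5, (4,6) g=1 f=7]; closed=[(1,6), (2,6), (3,6)]

step 1: expand (1,6) (f=5, h=3) → closed; open now [(3,5) g=1 f=5, (4,6) g=1 f=7]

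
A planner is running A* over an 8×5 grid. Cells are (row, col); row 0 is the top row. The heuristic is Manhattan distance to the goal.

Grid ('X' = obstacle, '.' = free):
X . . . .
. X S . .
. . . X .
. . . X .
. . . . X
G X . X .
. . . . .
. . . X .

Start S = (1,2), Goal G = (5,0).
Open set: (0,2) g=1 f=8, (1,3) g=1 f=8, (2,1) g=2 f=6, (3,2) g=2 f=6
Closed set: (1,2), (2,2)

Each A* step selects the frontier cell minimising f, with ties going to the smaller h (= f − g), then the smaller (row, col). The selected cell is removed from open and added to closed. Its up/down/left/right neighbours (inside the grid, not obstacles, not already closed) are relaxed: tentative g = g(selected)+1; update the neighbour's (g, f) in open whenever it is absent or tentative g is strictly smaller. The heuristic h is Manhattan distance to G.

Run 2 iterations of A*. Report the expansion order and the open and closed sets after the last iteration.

step 1: expand (2,1) (f=6, h=4) → closed; open now [(0,2) g=1 f=8, (1,3) g=1 f=8, (2,0) g=3 f=6, (3,1) g=3 f=6, (3,2) g=2 f=6]
step 2: expand (2,0) (f=6, h=3) → closed; open now [(0,2) g=1 f=8, (1,0) g=4 f=8, (1,3) g=1 f=8, (3,0) g=4 f=6, (3,1) g=3 f=6, (3,2) g=2 f=6]

order=[(2,1) → (2,0)]; open=[(0,2) g=1 f=8, (1,0) g=4 f=8, (1,3) g=1 f=8, (3,0) g=4 f=6, (3,1) g=3 f=6, (3,2) g=2 f=6]; closed=[(1,2), (2,0), (2,1), (2,2)]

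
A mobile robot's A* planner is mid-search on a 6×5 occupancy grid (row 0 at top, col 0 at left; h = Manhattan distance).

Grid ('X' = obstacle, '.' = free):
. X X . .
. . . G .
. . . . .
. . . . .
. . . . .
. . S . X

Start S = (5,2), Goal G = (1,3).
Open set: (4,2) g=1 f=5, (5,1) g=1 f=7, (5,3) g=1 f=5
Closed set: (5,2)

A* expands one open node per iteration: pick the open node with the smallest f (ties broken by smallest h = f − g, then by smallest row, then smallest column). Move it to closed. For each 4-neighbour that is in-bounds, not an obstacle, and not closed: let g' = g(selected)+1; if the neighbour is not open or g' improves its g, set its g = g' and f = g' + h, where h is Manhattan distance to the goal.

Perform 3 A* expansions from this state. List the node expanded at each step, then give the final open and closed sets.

order=[(4,2) → (3,2) → (2,2)]; open=[(1,2) g=4 f=5, (2,1) g=4 f=7, (2,3) g=4 f=5, (3,1) g=3 f=7, (3,3) g=3 f=5, (4,1) g=2 f=7, (4,3) g=2 f=5, (5,1) g=1 f=7, (5,3) g=1 f=5]; closed=[(2,2), (3,2), (4,2), (5,2)]

step 1: expand (4,2) (f=5, h=4) → closed; open now [(3,2) g=2 f=5, (4,1) g=2 f=7, (4,3) g=2 f=5, (5,1) g=1 f=7, (5,3) g=1 f=5]
step 2: expand (3,2) (f=5, h=3) → closed; open now [(2,2) g=3 f=5, (3,1) g=3 f=7, (3,3) g=3 f=5, (4,1) g=2 f=7, (4,3) g=2 f=5, (5,1) g=1 f=7, (5,3) g=1 f=5]
step 3: expand (2,2) (f=5, h=2) → closed; open now [(1,2) g=4 f=5, (2,1) g=4 f=7, (2,3) g=4 f=5, (3,1) g=3 f=7, (3,3) g=3 f=5, (4,1) g=2 f=7, (4,3) g=2 f=5, (5,1) g=1 f=7, (5,3) g=1 f=5]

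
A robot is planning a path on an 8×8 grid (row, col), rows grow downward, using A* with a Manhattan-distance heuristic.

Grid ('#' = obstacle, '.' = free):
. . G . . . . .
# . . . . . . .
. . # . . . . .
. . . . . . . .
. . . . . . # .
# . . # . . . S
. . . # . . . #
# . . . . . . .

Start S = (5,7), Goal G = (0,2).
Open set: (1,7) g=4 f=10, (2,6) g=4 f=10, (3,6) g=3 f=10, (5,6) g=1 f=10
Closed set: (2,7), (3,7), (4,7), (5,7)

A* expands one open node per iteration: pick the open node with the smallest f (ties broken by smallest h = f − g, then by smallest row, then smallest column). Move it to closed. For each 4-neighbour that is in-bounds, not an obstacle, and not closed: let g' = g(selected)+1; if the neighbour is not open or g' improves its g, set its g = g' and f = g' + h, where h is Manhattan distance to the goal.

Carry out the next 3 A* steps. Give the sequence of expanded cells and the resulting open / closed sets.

order=[(1,7) → (0,7) → (0,6)]; open=[(0,5) g=7 f=10, (1,6) g=5 f=10, (2,6) g=4 f=10, (3,6) g=3 f=10, (5,6) g=1 f=10]; closed=[(0,6), (0,7), (1,7), (2,7), (3,7), (4,7), (5,7)]

step 1: expand (1,7) (f=10, h=6) → closed; open now [(0,7) g=5 f=10, (1,6) g=5 f=10, (2,6) g=4 f=10, (3,6) g=3 f=10, (5,6) g=1 f=10]
step 2: expand (0,7) (f=10, h=5) → closed; open now [(0,6) g=6 f=10, (1,6) g=5 f=10, (2,6) g=4 f=10, (3,6) g=3 f=10, (5,6) g=1 f=10]
step 3: expand (0,6) (f=10, h=4) → closed; open now [(0,5) g=7 f=10, (1,6) g=5 f=10, (2,6) g=4 f=10, (3,6) g=3 f=10, (5,6) g=1 f=10]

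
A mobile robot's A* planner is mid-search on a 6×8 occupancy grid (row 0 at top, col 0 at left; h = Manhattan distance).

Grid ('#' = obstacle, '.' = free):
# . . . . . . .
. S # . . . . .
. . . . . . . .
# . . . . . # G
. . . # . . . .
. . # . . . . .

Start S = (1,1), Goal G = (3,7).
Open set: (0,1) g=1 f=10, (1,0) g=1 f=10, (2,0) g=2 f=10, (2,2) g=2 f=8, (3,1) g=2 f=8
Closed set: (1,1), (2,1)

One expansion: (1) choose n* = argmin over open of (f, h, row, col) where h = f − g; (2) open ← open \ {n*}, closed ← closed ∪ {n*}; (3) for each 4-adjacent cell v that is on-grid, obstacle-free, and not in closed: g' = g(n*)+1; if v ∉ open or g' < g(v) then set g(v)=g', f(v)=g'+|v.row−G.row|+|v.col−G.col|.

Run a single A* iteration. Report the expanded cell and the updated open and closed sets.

step 1: expand (2,2) (f=8, h=6) → closed; open now [(0,1) g=1 f=10, (1,0) g=1 f=10, (2,0) g=2 f=10, (2,3) g=3 f=8, (3,1) g=2 f=8, (3,2) g=3 f=8]

expanded=(2,2); open=[(0,1) g=1 f=10, (1,0) g=1 f=10, (2,0) g=2 f=10, (2,3) g=3 f=8, (3,1) g=2 f=8, (3,2) g=3 f=8]; closed=[(1,1), (2,1), (2,2)]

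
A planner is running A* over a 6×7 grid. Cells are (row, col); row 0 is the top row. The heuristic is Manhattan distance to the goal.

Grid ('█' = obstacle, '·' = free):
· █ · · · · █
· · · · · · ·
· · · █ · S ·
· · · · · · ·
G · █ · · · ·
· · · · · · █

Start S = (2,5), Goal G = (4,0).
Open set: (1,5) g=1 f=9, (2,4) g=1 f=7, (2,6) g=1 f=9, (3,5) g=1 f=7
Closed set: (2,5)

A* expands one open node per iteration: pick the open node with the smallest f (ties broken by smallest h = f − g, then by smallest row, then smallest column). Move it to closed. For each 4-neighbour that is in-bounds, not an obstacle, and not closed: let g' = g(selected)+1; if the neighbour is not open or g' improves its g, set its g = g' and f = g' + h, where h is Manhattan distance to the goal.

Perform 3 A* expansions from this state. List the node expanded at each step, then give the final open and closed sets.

order=[(2,4) → (3,4) → (3,3)]; open=[(1,4) g=2 f=9, (1,5) g=1 f=9, (2,6) g=1 f=9, (3,2) g=4 f=7, (3,5) g=1 f=7, (4,3) g=4 f=7, (4,4) g=3 f=7]; closed=[(2,4), (2,5), (3,3), (3,4)]

step 1: expand (2,4) (f=7, h=6) → closed; open now [(1,4) g=2 f=9, (1,5) g=1 f=9, (2,6) g=1 f=9, (3,4) g=2 f=7, (3,5) g=1 f=7]
step 2: expand (3,4) (f=7, h=5) → closed; open now [(1,4) g=2 f=9, (1,5) g=1 f=9, (2,6) g=1 f=9, (3,3) g=3 f=7, (3,5) g=1 f=7, (4,4) g=3 f=7]
step 3: expand (3,3) (f=7, h=4) → closed; open now [(1,4) g=2 f=9, (1,5) g=1 f=9, (2,6) g=1 f=9, (3,2) g=4 f=7, (3,5) g=1 f=7, (4,3) g=4 f=7, (4,4) g=3 f=7]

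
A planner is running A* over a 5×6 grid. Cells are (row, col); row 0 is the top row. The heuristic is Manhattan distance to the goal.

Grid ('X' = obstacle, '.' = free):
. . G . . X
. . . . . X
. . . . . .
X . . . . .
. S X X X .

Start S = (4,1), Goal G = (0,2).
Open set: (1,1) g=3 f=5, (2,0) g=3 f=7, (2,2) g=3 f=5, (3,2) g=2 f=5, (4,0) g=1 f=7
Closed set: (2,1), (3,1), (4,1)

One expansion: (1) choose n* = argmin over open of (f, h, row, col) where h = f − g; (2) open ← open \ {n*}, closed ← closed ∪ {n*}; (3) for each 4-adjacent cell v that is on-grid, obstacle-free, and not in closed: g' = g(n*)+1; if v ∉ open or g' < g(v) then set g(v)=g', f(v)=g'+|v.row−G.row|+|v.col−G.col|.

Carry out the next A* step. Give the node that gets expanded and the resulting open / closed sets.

expanded=(1,1); open=[(0,1) g=4 f=5, (1,0) g=4 f=7, (1,2) g=4 f=5, (2,0) g=3 f=7, (2,2) g=3 f=5, (3,2) g=2 f=5, (4,0) g=1 f=7]; closed=[(1,1), (2,1), (3,1), (4,1)]

step 1: expand (1,1) (f=5, h=2) → closed; open now [(0,1) g=4 f=5, (1,0) g=4 f=7, (1,2) g=4 f=5, (2,0) g=3 f=7, (2,2) g=3 f=5, (3,2) g=2 f=5, (4,0) g=1 f=7]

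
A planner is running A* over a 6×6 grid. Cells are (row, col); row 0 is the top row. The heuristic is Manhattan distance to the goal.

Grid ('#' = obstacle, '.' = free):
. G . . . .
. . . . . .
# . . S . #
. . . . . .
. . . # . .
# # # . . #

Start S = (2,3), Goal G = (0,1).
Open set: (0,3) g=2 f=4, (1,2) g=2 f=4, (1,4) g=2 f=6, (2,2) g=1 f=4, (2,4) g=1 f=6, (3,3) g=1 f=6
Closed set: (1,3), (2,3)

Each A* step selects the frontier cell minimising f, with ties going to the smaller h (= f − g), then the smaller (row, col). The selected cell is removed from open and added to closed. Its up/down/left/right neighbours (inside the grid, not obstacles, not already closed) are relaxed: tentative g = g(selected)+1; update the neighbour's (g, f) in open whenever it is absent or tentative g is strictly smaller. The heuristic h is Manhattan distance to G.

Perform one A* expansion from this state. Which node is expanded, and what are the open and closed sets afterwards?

step 1: expand (0,3) (f=4, h=2) → closed; open now [(0,2) g=3 f=4, (0,4) g=3 f=6, (1,2) g=2 f=4, (1,4) g=2 f=6, (2,2) g=1 f=4, (2,4) g=1 f=6, (3,3) g=1 f=6]

expanded=(0,3); open=[(0,2) g=3 f=4, (0,4) g=3 f=6, (1,2) g=2 f=4, (1,4) g=2 f=6, (2,2) g=1 f=4, (2,4) g=1 f=6, (3,3) g=1 f=6]; closed=[(0,3), (1,3), (2,3)]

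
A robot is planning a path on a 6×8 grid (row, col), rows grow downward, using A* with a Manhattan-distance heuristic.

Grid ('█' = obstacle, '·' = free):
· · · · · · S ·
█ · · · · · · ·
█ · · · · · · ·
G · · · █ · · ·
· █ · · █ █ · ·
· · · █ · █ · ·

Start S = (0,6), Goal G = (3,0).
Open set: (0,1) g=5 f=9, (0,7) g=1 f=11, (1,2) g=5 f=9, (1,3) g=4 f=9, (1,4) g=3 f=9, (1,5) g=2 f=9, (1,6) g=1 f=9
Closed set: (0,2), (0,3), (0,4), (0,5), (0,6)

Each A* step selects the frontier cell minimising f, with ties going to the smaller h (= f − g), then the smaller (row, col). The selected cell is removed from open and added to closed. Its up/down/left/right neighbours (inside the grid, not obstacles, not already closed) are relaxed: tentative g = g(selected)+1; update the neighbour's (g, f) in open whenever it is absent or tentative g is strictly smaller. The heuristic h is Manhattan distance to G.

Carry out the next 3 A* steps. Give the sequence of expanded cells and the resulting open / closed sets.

step 1: expand (0,1) (f=9, h=4) → closed; open now [(0,0) g=6 f=9, (0,7) g=1 f=11, (1,1) g=6 f=9, (1,2) g=5 f=9, (1,3) g=4 f=9, (1,4) g=3 f=9, (1,5) g=2 f=9, (1,6) g=1 f=9]
step 2: expand (0,0) (f=9, h=3) → closed; open now [(0,7) g=1 f=11, (1,1) g=6 f=9, (1,2) g=5 f=9, (1,3) g=4 f=9, (1,4) g=3 f=9, (1,5) g=2 f=9, (1,6) g=1 f=9]
step 3: expand (1,1) (f=9, h=3) → closed; open now [(0,7) g=1 f=11, (1,2) g=5 f=9, (1,3) g=4 f=9, (1,4) g=3 f=9, (1,5) g=2 f=9, (1,6) g=1 f=9, (2,1) g=7 f=9]

order=[(0,1) → (0,0) → (1,1)]; open=[(0,7) g=1 f=11, (1,2) g=5 f=9, (1,3) g=4 f=9, (1,4) g=3 f=9, (1,5) g=2 f=9, (1,6) g=1 f=9, (2,1) g=7 f=9]; closed=[(0,0), (0,1), (0,2), (0,3), (0,4), (0,5), (0,6), (1,1)]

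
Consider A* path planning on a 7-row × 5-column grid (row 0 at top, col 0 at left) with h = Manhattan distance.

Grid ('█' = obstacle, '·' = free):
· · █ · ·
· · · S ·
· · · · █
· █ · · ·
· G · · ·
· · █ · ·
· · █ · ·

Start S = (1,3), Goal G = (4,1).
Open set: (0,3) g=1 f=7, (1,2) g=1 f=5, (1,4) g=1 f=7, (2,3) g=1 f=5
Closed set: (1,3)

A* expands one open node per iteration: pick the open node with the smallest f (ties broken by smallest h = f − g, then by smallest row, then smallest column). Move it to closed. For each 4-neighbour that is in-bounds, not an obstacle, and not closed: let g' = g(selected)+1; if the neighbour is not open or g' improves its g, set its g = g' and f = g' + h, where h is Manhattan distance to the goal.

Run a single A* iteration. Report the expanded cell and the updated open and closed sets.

step 1: expand (1,2) (f=5, h=4) → closed; open now [(0,3) g=1 f=7, (1,1) g=2 f=5, (1,4) g=1 f=7, (2,2) g=2 f=5, (2,3) g=1 f=5]

expanded=(1,2); open=[(0,3) g=1 f=7, (1,1) g=2 f=5, (1,4) g=1 f=7, (2,2) g=2 f=5, (2,3) g=1 f=5]; closed=[(1,2), (1,3)]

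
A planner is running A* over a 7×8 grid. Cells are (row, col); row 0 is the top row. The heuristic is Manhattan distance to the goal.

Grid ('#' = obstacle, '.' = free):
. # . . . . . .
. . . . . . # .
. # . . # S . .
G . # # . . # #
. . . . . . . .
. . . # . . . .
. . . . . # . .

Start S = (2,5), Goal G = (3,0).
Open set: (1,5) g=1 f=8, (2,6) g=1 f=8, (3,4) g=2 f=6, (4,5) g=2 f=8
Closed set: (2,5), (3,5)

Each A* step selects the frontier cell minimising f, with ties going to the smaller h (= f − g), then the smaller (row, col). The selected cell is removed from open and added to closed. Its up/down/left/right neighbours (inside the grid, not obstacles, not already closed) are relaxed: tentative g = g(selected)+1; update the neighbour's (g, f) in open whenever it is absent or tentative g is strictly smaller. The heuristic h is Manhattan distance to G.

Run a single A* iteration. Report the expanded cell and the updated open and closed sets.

step 1: expand (3,4) (f=6, h=4) → closed; open now [(1,5) g=1 f=8, (2,6) g=1 f=8, (4,4) g=3 f=8, (4,5) g=2 f=8]

expanded=(3,4); open=[(1,5) g=1 f=8, (2,6) g=1 f=8, (4,4) g=3 f=8, (4,5) g=2 f=8]; closed=[(2,5), (3,4), (3,5)]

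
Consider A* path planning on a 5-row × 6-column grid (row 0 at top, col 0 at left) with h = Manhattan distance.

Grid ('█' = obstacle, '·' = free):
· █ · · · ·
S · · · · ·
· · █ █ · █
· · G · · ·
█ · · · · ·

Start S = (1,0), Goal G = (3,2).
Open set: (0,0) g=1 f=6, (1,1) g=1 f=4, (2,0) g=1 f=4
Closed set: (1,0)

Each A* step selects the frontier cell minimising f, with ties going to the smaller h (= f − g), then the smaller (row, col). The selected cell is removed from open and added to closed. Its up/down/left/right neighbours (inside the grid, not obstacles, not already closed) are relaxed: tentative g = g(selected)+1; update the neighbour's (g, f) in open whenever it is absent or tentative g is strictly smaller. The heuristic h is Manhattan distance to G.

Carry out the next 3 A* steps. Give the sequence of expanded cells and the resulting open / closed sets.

order=[(1,1) → (1,2) → (2,1)]; open=[(0,0) g=1 f=6, (0,2) g=3 f=6, (1,3) g=3 f=6, (2,0) g=1 f=4, (3,1) g=3 f=4]; closed=[(1,0), (1,1), (1,2), (2,1)]

step 1: expand (1,1) (f=4, h=3) → closed; open now [(0,0) g=1 f=6, (1,2) g=2 f=4, (2,0) g=1 f=4, (2,1) g=2 f=4]
step 2: expand (1,2) (f=4, h=2) → closed; open now [(0,0) g=1 f=6, (0,2) g=3 f=6, (1,3) g=3 f=6, (2,0) g=1 f=4, (2,1) g=2 f=4]
step 3: expand (2,1) (f=4, h=2) → closed; open now [(0,0) g=1 f=6, (0,2) g=3 f=6, (1,3) g=3 f=6, (2,0) g=1 f=4, (3,1) g=3 f=4]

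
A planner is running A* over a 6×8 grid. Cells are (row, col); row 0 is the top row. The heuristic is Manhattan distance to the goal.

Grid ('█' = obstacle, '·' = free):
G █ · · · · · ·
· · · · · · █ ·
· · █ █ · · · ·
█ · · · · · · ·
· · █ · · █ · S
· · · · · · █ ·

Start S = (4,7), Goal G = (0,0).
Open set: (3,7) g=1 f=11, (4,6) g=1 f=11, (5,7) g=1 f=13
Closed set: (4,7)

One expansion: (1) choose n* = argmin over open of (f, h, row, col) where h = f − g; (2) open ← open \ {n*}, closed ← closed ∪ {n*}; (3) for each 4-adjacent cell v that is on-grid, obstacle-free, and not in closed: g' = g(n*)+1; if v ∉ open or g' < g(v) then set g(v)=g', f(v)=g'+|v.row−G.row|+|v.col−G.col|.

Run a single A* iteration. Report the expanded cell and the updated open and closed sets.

step 1: expand (3,7) (f=11, h=10) → closed; open now [(2,7) g=2 f=11, (3,6) g=2 f=11, (4,6) g=1 f=11, (5,7) g=1 f=13]

expanded=(3,7); open=[(2,7) g=2 f=11, (3,6) g=2 f=11, (4,6) g=1 f=11, (5,7) g=1 f=13]; closed=[(3,7), (4,7)]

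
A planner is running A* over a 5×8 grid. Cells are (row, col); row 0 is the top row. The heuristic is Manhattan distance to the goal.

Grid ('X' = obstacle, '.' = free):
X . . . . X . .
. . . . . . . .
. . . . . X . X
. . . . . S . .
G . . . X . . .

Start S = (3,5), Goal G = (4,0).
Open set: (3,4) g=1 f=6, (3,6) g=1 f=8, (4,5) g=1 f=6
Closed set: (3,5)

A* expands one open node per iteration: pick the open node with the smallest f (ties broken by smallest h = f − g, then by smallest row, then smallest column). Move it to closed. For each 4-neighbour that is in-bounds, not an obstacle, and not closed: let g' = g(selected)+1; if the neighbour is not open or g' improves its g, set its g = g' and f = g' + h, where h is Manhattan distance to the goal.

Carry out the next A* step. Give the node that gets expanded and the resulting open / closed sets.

step 1: expand (3,4) (f=6, h=5) → closed; open now [(2,4) g=2 f=8, (3,3) g=2 f=6, (3,6) g=1 f=8, (4,5) g=1 f=6]

expanded=(3,4); open=[(2,4) g=2 f=8, (3,3) g=2 f=6, (3,6) g=1 f=8, (4,5) g=1 f=6]; closed=[(3,4), (3,5)]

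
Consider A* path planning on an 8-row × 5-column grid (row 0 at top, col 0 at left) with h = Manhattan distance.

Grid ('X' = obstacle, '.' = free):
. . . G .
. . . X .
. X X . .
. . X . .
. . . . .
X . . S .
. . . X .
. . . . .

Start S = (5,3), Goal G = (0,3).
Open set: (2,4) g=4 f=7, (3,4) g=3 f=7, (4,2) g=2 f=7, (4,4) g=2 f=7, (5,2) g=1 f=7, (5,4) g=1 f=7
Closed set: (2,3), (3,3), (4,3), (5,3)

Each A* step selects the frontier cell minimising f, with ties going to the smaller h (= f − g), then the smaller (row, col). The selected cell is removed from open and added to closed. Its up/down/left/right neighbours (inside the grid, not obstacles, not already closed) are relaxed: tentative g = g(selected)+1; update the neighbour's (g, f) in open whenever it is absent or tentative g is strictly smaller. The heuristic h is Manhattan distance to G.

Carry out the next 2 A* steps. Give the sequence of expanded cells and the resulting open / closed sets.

order=[(2,4) → (1,4)]; open=[(0,4) g=6 f=7, (3,4) g=3 f=7, (4,2) g=2 f=7, (4,4) g=2 f=7, (5,2) g=1 f=7, (5,4) g=1 f=7]; closed=[(1,4), (2,3), (2,4), (3,3), (4,3), (5,3)]

step 1: expand (2,4) (f=7, h=3) → closed; open now [(1,4) g=5 f=7, (3,4) g=3 f=7, (4,2) g=2 f=7, (4,4) g=2 f=7, (5,2) g=1 f=7, (5,4) g=1 f=7]
step 2: expand (1,4) (f=7, h=2) → closed; open now [(0,4) g=6 f=7, (3,4) g=3 f=7, (4,2) g=2 f=7, (4,4) g=2 f=7, (5,2) g=1 f=7, (5,4) g=1 f=7]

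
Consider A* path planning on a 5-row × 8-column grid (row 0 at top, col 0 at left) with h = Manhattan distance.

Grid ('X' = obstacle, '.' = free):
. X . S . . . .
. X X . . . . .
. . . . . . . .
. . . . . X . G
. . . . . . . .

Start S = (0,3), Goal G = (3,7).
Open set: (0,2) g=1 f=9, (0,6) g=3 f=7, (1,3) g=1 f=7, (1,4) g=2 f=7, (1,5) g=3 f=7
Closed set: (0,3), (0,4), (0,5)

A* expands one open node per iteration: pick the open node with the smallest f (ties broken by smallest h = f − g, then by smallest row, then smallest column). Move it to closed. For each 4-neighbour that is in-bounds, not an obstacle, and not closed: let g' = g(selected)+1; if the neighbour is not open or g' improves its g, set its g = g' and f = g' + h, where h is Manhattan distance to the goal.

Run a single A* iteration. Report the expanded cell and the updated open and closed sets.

expanded=(0,6); open=[(0,2) g=1 f=9, (0,7) g=4 f=7, (1,3) g=1 f=7, (1,4) g=2 f=7, (1,5) g=3 f=7, (1,6) g=4 f=7]; closed=[(0,3), (0,4), (0,5), (0,6)]

step 1: expand (0,6) (f=7, h=4) → closed; open now [(0,2) g=1 f=9, (0,7) g=4 f=7, (1,3) g=1 f=7, (1,4) g=2 f=7, (1,5) g=3 f=7, (1,6) g=4 f=7]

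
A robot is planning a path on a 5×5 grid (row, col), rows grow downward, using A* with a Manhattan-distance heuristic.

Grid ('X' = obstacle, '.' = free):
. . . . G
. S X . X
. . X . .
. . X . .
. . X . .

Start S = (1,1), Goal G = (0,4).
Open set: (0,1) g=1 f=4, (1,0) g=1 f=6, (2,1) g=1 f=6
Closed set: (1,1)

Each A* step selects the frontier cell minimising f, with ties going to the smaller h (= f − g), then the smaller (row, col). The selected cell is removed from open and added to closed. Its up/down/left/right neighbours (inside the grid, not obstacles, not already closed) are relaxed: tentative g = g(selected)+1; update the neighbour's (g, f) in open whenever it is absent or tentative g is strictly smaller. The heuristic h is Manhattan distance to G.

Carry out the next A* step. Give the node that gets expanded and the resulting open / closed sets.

expanded=(0,1); open=[(0,0) g=2 f=6, (0,2) g=2 f=4, (1,0) g=1 f=6, (2,1) g=1 f=6]; closed=[(0,1), (1,1)]

step 1: expand (0,1) (f=4, h=3) → closed; open now [(0,0) g=2 f=6, (0,2) g=2 f=4, (1,0) g=1 f=6, (2,1) g=1 f=6]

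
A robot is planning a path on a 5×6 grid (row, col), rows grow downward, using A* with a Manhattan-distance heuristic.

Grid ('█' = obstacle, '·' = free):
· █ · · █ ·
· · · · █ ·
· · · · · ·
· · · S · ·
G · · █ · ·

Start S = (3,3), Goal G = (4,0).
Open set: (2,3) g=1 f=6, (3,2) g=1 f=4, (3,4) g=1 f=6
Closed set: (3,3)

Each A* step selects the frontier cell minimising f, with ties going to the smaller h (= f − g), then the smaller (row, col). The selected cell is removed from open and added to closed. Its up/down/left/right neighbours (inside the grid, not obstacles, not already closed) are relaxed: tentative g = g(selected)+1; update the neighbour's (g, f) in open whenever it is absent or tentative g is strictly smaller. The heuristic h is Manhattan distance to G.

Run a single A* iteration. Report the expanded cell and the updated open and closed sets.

step 1: expand (3,2) (f=4, h=3) → closed; open now [(2,2) g=2 f=6, (2,3) g=1 f=6, (3,1) g=2 f=4, (3,4) g=1 f=6, (4,2) g=2 f=4]

expanded=(3,2); open=[(2,2) g=2 f=6, (2,3) g=1 f=6, (3,1) g=2 f=4, (3,4) g=1 f=6, (4,2) g=2 f=4]; closed=[(3,2), (3,3)]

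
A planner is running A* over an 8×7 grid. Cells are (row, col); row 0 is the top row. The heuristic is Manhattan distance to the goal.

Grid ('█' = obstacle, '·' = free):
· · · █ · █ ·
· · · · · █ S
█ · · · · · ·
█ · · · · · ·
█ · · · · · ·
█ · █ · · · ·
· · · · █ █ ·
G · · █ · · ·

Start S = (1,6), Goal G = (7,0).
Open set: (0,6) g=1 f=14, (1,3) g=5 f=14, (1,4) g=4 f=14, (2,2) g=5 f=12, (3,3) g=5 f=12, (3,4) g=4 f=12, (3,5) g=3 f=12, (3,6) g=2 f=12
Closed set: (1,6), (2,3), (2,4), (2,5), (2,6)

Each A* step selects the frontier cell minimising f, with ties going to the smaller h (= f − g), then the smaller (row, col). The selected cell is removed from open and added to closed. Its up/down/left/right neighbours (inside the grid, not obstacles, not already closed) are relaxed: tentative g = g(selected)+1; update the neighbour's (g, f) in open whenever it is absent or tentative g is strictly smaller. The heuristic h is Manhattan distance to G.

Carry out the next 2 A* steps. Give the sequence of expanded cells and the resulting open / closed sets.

order=[(2,2) → (2,1)]; open=[(0,6) g=1 f=14, (1,1) g=7 f=14, (1,2) g=6 f=14, (1,3) g=5 f=14, (1,4) g=4 f=14, (3,1) g=7 f=12, (3,2) g=6 f=12, (3,3) g=5 f=12, (3,4) g=4 f=12, (3,5) g=3 f=12, (3,6) g=2 f=12]; closed=[(1,6), (2,1), (2,2), (2,3), (2,4), (2,5), (2,6)]

step 1: expand (2,2) (f=12, h=7) → closed; open now [(0,6) g=1 f=14, (1,2) g=6 f=14, (1,3) g=5 f=14, (1,4) g=4 f=14, (2,1) g=6 f=12, (3,2) g=6 f=12, (3,3) g=5 f=12, (3,4) g=4 f=12, (3,5) g=3 f=12, (3,6) g=2 f=12]
step 2: expand (2,1) (f=12, h=6) → closed; open now [(0,6) g=1 f=14, (1,1) g=7 f=14, (1,2) g=6 f=14, (1,3) g=5 f=14, (1,4) g=4 f=14, (3,1) g=7 f=12, (3,2) g=6 f=12, (3,3) g=5 f=12, (3,4) g=4 f=12, (3,5) g=3 f=12, (3,6) g=2 f=12]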